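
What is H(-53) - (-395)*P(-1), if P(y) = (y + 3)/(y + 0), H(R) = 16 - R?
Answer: -721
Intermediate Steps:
P(y) = (3 + y)/y
H(-53) - (-395)*P(-1) = (16 - 1*(-53)) - (-395)*(3 - 1)/(-1) = (16 + 53) - (-395)*(-1*2) = 69 - (-395)*(-2) = 69 - 1*790 = 69 - 790 = -721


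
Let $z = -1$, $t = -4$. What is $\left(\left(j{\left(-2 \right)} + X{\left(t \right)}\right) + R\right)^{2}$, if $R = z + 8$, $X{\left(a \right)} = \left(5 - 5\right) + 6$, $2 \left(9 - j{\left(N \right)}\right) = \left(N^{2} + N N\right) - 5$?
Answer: $\frac{1681}{4} \approx 420.25$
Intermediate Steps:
$j{\left(N \right)} = \frac{23}{2} - N^{2}$ ($j{\left(N \right)} = 9 - \frac{\left(N^{2} + N N\right) - 5}{2} = 9 - \frac{\left(N^{2} + N^{2}\right) - 5}{2} = 9 - \frac{2 N^{2} - 5}{2} = 9 - \frac{-5 + 2 N^{2}}{2} = 9 - \left(- \frac{5}{2} + N^{2}\right) = \frac{23}{2} - N^{2}$)
$X{\left(a \right)} = 6$ ($X{\left(a \right)} = 0 + 6 = 6$)
$R = 7$ ($R = -1 + 8 = 7$)
$\left(\left(j{\left(-2 \right)} + X{\left(t \right)}\right) + R\right)^{2} = \left(\left(\left(\frac{23}{2} - \left(-2\right)^{2}\right) + 6\right) + 7\right)^{2} = \left(\left(\left(\frac{23}{2} - 4\right) + 6\right) + 7\right)^{2} = \left(\left(\frac{15}{2} + 6\right) + 7\right)^{2} = \left(\frac{27}{2} + 7\right)^{2} = \left(\frac{41}{2}\right)^{2} = \frac{1681}{4}$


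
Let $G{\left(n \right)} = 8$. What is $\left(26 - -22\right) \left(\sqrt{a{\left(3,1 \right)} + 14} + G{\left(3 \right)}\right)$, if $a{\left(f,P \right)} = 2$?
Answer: $576$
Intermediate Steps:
$\left(26 - -22\right) \left(\sqrt{a{\left(3,1 \right)} + 14} + G{\left(3 \right)}\right) = \left(26 - -22\right) \left(\sqrt{2 + 14} + 8\right) = \left(26 + 22\right) \left(\sqrt{16} + 8\right) = 48 \left(4 + 8\right) = 48 \cdot 12 = 576$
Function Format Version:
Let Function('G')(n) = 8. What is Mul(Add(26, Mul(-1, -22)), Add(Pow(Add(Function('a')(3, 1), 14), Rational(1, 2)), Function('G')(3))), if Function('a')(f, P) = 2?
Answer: 576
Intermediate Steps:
Mul(Add(26, Mul(-1, -22)), Add(Pow(Add(Function('a')(3, 1), 14), Rational(1, 2)), Function('G')(3))) = Mul(Add(26, Mul(-1, -22)), Add(Pow(Add(2, 14), Rational(1, 2)), 8)) = Mul(Add(26, 22), Add(Pow(16, Rational(1, 2)), 8)) = Mul(48, Add(4, 8)) = Mul(48, 12) = 576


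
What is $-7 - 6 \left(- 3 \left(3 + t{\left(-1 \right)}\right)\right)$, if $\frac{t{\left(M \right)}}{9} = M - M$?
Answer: $47$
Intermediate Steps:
$t{\left(M \right)} = 0$ ($t{\left(M \right)} = 9 \left(M - M\right) = 9 \cdot 0 = 0$)
$-7 - 6 \left(- 3 \left(3 + t{\left(-1 \right)}\right)\right) = -7 - 6 \left(- 3 \left(3 + 0\right)\right) = -7 - 6 \left(\left(-3\right) 3\right) = -7 - -54 = -7 + 54 = 47$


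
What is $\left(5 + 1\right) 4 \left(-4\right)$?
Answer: $-96$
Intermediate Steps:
$\left(5 + 1\right) 4 \left(-4\right) = 6 \cdot 4 \left(-4\right) = 24 \left(-4\right) = -96$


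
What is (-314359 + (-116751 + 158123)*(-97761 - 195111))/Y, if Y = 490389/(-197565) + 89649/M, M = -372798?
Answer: 33053347896400776830/7426946041 ≈ 4.4505e+9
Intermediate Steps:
Y = -7426946041/2727845810 (Y = 490389/(-197565) + 89649/(-372798) = 490389*(-1/197565) + 89649*(-1/372798) = -163463/65855 - 9961/41422 = -7426946041/2727845810 ≈ -2.7226)
(-314359 + (-116751 + 158123)*(-97761 - 195111))/Y = (-314359 + (-116751 + 158123)*(-97761 - 195111))/(-7426946041/2727845810) = (-314359 + 41372*(-292872))*(-2727845810/7426946041) = (-314359 - 12116700384)*(-2727845810/7426946041) = -12117014743*(-2727845810/7426946041) = 33053347896400776830/7426946041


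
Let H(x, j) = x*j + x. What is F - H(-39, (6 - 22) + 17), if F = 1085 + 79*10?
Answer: 1953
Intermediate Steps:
H(x, j) = x + j*x (H(x, j) = j*x + x = x + j*x)
F = 1875 (F = 1085 + 790 = 1875)
F - H(-39, (6 - 22) + 17) = 1875 - (-39)*(1 + ((6 - 22) + 17)) = 1875 - (-39)*(1 + (-16 + 17)) = 1875 - (-39)*(1 + 1) = 1875 - (-39)*2 = 1875 - 1*(-78) = 1875 + 78 = 1953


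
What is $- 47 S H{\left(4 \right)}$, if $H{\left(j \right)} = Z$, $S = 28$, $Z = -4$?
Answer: $5264$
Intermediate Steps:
$H{\left(j \right)} = -4$
$- 47 S H{\left(4 \right)} = \left(-47\right) 28 \left(-4\right) = \left(-1316\right) \left(-4\right) = 5264$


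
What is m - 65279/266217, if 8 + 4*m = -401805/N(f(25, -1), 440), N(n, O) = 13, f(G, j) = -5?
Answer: -106998402761/13843284 ≈ -7729.3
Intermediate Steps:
m = -401909/52 (m = -2 + (-401805/13)/4 = -2 + (-401805*1/13)/4 = -2 + (¼)*(-401805/13) = -2 - 401805/52 = -401909/52 ≈ -7729.0)
m - 65279/266217 = -401909/52 - 65279/266217 = -106998402761/13843284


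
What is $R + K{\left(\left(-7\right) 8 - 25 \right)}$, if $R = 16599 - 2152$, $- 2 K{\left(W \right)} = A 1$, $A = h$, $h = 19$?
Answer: $\frac{28875}{2} \approx 14438.0$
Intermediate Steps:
$A = 19$
$K{\left(W \right)} = - \frac{19}{2}$ ($K{\left(W \right)} = - \frac{19 \cdot 1}{2} = \left(- \frac{1}{2}\right) 19 = - \frac{19}{2}$)
$R = 14447$
$R + K{\left(\left(-7\right) 8 - 25 \right)} = 14447 - \frac{19}{2} = \frac{28875}{2}$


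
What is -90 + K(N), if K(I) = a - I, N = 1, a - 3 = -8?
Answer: -96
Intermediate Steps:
a = -5 (a = 3 - 8 = -5)
K(I) = -5 - I
-90 + K(N) = -90 + (-5 - 1*1) = -90 + (-5 - 1) = -90 - 6 = -96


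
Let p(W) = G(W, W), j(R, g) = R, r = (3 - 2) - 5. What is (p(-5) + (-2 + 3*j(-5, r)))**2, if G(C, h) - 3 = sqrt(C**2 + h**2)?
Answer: 246 - 140*sqrt(2) ≈ 48.010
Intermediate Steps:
r = -4 (r = 1 - 5 = -4)
G(C, h) = 3 + sqrt(C**2 + h**2)
p(W) = 3 + sqrt(2)*sqrt(W**2) (p(W) = 3 + sqrt(W**2 + W**2) = 3 + sqrt(2*W**2) = 3 + sqrt(2)*sqrt(W**2))
(p(-5) + (-2 + 3*j(-5, r)))**2 = ((3 + sqrt(2)*sqrt((-5)**2)) + (-2 + 3*(-5)))**2 = ((3 + sqrt(2)*sqrt(25)) + (-2 - 15))**2 = ((3 + sqrt(2)*5) - 17)**2 = ((3 + 5*sqrt(2)) - 17)**2 = (-14 + 5*sqrt(2))**2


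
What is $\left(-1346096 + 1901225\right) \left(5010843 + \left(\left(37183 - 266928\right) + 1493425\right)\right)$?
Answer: $3483169678467$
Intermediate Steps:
$\left(-1346096 + 1901225\right) \left(5010843 + \left(\left(37183 - 266928\right) + 1493425\right)\right) = 555129 \left(5010843 + \left(-229745 + 1493425\right)\right) = 555129 \left(5010843 + 1263680\right) = 555129 \cdot 6274523 = 3483169678467$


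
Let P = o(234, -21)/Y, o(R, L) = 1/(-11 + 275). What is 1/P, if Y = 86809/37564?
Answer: 5729394/9391 ≈ 610.09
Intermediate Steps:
o(R, L) = 1/264
Y = 86809/37564 (Y = 86809*(1/37564) = 86809/37564 ≈ 2.3110)
P = 9391/5729394 (P = 1/(264*(86809/37564)) = (1/264)*(37564/86809) = 9391/5729394 ≈ 0.0016391)
1/P = 1/(9391/5729394) = 5729394/9391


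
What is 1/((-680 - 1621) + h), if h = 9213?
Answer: 1/6912 ≈ 0.00014468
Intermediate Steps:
1/((-680 - 1621) + h) = 1/((-680 - 1621) + 9213) = 1/(-2301 + 9213) = 1/6912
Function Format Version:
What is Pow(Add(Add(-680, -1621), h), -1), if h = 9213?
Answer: Rational(1, 6912) ≈ 0.00014468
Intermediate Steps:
Pow(Add(Add(-680, -1621), h), -1) = Pow(Add(Add(-680, -1621), 9213), -1) = Pow(Add(-2301, 9213), -1) = Pow(6912, -1) = Rational(1, 6912)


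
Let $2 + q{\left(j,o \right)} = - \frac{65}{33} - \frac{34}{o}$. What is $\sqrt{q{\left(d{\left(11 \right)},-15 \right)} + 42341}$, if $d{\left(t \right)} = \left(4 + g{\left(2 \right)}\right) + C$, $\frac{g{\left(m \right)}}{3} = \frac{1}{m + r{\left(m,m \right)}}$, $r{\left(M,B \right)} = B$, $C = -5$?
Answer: $\frac{16 \sqrt{4502685}}{165} \approx 205.77$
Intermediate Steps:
$g{\left(m \right)} = \frac{3}{2 m}$ ($g{\left(m \right)} = \frac{3}{m + m} = \frac{3}{2 m}$)
$d{\left(t \right)} = - \frac{1}{4}$ ($d{\left(t \right)} = \left(4 + \frac{3}{2 \cdot 2}\right) - 5 = \left(4 + \frac{3}{2} \cdot \frac{1}{2}\right) - 5 = \left(4 + \frac{3}{4}\right) - 5 = \frac{19}{4} - 5 = - \frac{1}{4}$)
$q{\left(j,o \right)} = - \frac{131}{33} - \frac{34}{o}$ ($q{\left(j,o \right)} = -2 - \left(\frac{65}{33} + \frac{34}{o}\right) = - \frac{131}{33} - \frac{34}{o}$)
$\sqrt{q{\left(d{\left(11 \right)},-15 \right)} + 42341} = \sqrt{\left(- \frac{131}{33} - \frac{34}{-15}\right) + 42341} = \sqrt{\left(- \frac{131}{33} - - \frac{34}{15}\right) + 42341} = \sqrt{\left(- \frac{131}{33} + \frac{34}{15}\right) + 42341} = \sqrt{- \frac{281}{165} + 42341} = \sqrt{\frac{6985984}{165}} = \frac{16 \sqrt{4502685}}{165}$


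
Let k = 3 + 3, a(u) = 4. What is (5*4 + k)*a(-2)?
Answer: 104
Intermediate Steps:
k = 6
(5*4 + k)*a(-2) = (5*4 + 6)*4 = (20 + 6)*4 = 26*4 = 104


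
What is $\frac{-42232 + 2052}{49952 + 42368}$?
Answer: $- \frac{2009}{4616} \approx -0.43523$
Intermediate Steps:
$\frac{-42232 + 2052}{49952 + 42368} = - \frac{40180}{92320} = \left(-40180\right) \frac{1}{92320} = - \frac{2009}{4616}$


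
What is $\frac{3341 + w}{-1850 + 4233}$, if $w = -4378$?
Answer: $- \frac{1037}{2383} \approx -0.43517$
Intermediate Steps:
$\frac{3341 + w}{-1850 + 4233} = \frac{3341 - 4378}{-1850 + 4233} = - \frac{1037}{2383}$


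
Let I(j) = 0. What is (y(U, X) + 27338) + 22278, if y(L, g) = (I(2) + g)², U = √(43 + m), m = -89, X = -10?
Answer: 49716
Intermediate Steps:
U = I*√46 (U = √(43 - 89) = √(-46) = I*√46 ≈ 6.7823*I)
y(L, g) = g² (y(L, g) = (0 + g)² = g²)
(y(U, X) + 27338) + 22278 = ((-10)² + 27338) + 22278 = (100 + 27338) + 22278 = 27438 + 22278 = 49716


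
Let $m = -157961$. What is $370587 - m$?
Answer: $528548$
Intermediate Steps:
$370587 - m = 370587 - -157961 = 370587 + 157961 = 528548$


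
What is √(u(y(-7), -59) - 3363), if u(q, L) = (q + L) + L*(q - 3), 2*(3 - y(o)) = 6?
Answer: I*√3245 ≈ 56.965*I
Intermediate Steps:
y(o) = 0 (y(o) = 3 - ½*6 = 3 - 3 = 0)
u(q, L) = L + q + L*(-3 + q) (u(q, L) = (L + q) + L*(-3 + q) = L + q + L*(-3 + q))
√(u(y(-7), -59) - 3363) = √((0 - 2*(-59) - 59*0) - 3363) = √((0 + 118 + 0) - 3363) = √(118 - 3363) = √(-3245) = I*√3245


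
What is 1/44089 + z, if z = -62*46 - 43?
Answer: -127637654/44089 ≈ -2895.0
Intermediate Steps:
z = -2895 (z = -2852 - 43 = -2895)
1/44089 + z = 1/44089 - 2895 = -127637654/44089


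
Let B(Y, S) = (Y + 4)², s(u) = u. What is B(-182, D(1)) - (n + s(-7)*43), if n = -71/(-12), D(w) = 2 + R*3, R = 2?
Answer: 383749/12 ≈ 31979.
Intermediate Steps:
D(w) = 8 (D(w) = 2 + 2*3 = 2 + 6 = 8)
B(Y, S) = (4 + Y)²
n = 71/12 (n = -71*(-1/12) = 71/12 ≈ 5.9167)
B(-182, D(1)) - (n + s(-7)*43) = (4 - 182)² - (71/12 - 7*43) = (-178)² - (71/12 - 301) = 31684 - 1*(-3541/12) = 31684 + 3541/12 = 383749/12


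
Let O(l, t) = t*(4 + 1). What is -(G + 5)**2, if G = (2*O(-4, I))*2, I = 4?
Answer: -7225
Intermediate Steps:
O(l, t) = 5*t (O(l, t) = t*5 = 5*t)
G = 80 (G = (2*(5*4))*2 = (2*20)*2 = 40*2 = 80)
-(G + 5)**2 = -(80 + 5)**2 = -1*85**2 = -1*7225 = -7225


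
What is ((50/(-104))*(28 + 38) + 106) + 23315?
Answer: 608121/26 ≈ 23389.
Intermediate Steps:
((50/(-104))*(28 + 38) + 106) + 23315 = ((50*(-1/104))*66 + 106) + 23315 = (-25/52*66 + 106) + 23315 = (-825/26 + 106) + 23315 = 1931/26 + 23315 = 608121/26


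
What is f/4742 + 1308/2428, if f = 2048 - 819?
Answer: 2296637/2878394 ≈ 0.79789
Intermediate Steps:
f = 1229
f/4742 + 1308/2428 = 1229/4742 + 1308/2428 = 1229*(1/4742) + 1308*(1/2428) = 1229/4742 + 327/607 = 2296637/2878394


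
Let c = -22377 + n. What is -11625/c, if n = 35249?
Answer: -11625/12872 ≈ -0.90312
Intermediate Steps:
c = 12872 (c = -22377 + 35249 = 12872)
-11625/c = -11625/12872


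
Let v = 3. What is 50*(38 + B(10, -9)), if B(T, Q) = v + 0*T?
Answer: 2050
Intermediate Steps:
B(T, Q) = 3 (B(T, Q) = 3 + 0*T = 3 + 0 = 3)
50*(38 + B(10, -9)) = 50*(38 + 3) = 50*41 = 2050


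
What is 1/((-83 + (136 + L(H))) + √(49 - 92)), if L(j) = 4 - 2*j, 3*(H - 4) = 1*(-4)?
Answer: 465/24412 - 9*I*√43/24412 ≈ 0.019048 - 0.0024175*I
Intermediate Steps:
H = 8/3 (H = 4 + (1*(-4))/3 = 4 + (⅓)*(-4) = 4 - 4/3 = 8/3 ≈ 2.6667)
1/((-83 + (136 + L(H))) + √(49 - 92)) = 1/((-83 + (136 + (4 - 2*8/3))) + √(49 - 92)) = 1/((-83 + (136 + (4 - 16/3))) + √(-43)) = 1/((-83 + (136 - 4/3)) + I*√43) = 1/((-83 + 404/3) + I*√43) = 1/(155/3 + I*√43)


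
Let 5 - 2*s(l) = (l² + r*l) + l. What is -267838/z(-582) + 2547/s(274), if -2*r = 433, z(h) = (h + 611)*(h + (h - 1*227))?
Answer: 2043174623/323196068 ≈ 6.3218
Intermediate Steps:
z(h) = (-227 + 2*h)*(611 + h) (z(h) = (611 + h)*(h + (h - 227)) = (611 + h)*(h + (-227 + h)) = (611 + h)*(-227 + 2*h) = (-227 + 2*h)*(611 + h))
r = -433/2 (r = -½*433 = -433/2 ≈ -216.50)
s(l) = 5/2 - l²/2 + 431*l/4 (s(l) = 5/2 - ((l² - 433*l/2) + l)/2 = 5/2 - (l² - 431*l/2)/2 = 5/2 + (-l²/2 + 431*l/4) = 5/2 - l²/2 + 431*l/4)
-267838/z(-582) + 2547/s(274) = -267838/(-138697 + 2*(-582)² + 995*(-582)) + 2547/(5/2 - ½*274² + (431/4)*274) = -267838/(-138697 + 2*338724 - 579090) + 2547/(5/2 - ½*75076 + 59047/2) = -267838/(-138697 + 677448 - 579090) + 2547/(5/2 - 37538 + 59047/2) = -267838/(-40339) + 2547/(-8012) = -267838*(-1/40339) + 2547*(-1/8012) = 267838/40339 - 2547/8012 = 2043174623/323196068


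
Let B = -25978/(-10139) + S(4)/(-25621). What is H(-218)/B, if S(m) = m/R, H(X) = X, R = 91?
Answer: -2576671713161/30283976101 ≈ -85.084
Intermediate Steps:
S(m) = m/91
B = 60567952202/23639190029 (B = -25978/(-10139) + ((1/91)*4)/(-25621) = -25978*(-1/10139) + (4/91)*(-1/25621) = 25978/10139 - 4/2331511 = 60567952202/23639190029 ≈ 2.5622)
H(-218)/B = -218/60567952202/23639190029 = -218*23639190029/60567952202 = -2576671713161/30283976101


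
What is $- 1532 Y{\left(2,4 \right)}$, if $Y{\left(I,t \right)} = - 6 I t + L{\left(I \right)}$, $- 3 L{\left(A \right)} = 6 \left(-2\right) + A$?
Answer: $\frac{205288}{3} \approx 68429.0$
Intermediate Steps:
$L{\left(A \right)} = 4 - \frac{A}{3}$ ($L{\left(A \right)} = - \frac{6 \left(-2\right) + A}{3} = - \frac{-12 + A}{3} = 4 - \frac{A}{3}$)
$Y{\left(I,t \right)} = 4 - \frac{I}{3} - 6 I t$ ($Y{\left(I,t \right)} = - 6 I t - \left(-4 + \frac{I}{3}\right) = 4 - \frac{I}{3} - 6 I t$)
$- 1532 Y{\left(2,4 \right)} = - 1532 \left(4 - \frac{2}{3} - 12 \cdot 4\right) = - 1532 \left(4 - \frac{2}{3} - 48\right) = \left(-1532\right) \left(- \frac{134}{3}\right) = \frac{205288}{3}$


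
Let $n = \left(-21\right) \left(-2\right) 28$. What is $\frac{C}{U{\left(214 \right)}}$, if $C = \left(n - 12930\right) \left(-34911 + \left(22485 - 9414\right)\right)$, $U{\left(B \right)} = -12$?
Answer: $-21392280$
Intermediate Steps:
$n = 1176$ ($n = 42 \cdot 28 = 1176$)
$C = 256707360$ ($C = \left(1176 - 12930\right) \left(-34911 + \left(22485 - 9414\right)\right) = - 11754 \left(-34911 + \left(22485 - 9414\right)\right) = - 11754 \left(-34911 + 13071\right) = \left(-11754\right) \left(-21840\right) = 256707360$)
$\frac{C}{U{\left(214 \right)}} = \frac{256707360}{-12} = 256707360 \left(- \frac{1}{12}\right) = -21392280$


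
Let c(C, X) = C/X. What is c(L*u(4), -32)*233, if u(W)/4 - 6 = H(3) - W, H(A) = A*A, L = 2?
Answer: -2563/4 ≈ -640.75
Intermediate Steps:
H(A) = A**2
u(W) = 60 - 4*W (u(W) = 24 + 4*(3**2 - W) = 24 + 4*(9 - W) = 24 + (36 - 4*W) = 60 - 4*W)
c(L*u(4), -32)*233 = ((2*(60 - 4*4))/(-32))*233 = ((2*(60 - 16))*(-1/32))*233 = ((2*44)*(-1/32))*233 = (88*(-1/32))*233 = -11/4*233 = -2563/4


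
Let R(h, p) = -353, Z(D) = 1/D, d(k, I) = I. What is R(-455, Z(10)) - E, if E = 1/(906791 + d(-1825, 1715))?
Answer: -320702619/908506 ≈ -353.00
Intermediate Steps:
E = 1/908506 (E = 1/(906791 + 1715) = 1/908506 ≈ 1.1007e-6)
R(-455, Z(10)) - E = -353 - 1*1/908506 = -353 - 1/908506 = -320702619/908506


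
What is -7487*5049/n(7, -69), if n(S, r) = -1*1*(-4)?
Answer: -37801863/4 ≈ -9.4505e+6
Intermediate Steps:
n(S, r) = 4 (n(S, r) = -1*(-4) = 4)
-7487*5049/n(7, -69) = -7487/(4/5049) = -7487/(4*(1/5049)) = -7487/4/5049 = -7487*5049/4 = -37801863/4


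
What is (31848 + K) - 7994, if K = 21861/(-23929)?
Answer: 570780505/23929 ≈ 23853.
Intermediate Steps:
K = -21861/23929 (K = 21861*(-1/23929) = -21861/23929 ≈ -0.91358)
(31848 + K) - 7994 = (31848 - 21861/23929) - 7994 = 762068931/23929 - 7994 = 570780505/23929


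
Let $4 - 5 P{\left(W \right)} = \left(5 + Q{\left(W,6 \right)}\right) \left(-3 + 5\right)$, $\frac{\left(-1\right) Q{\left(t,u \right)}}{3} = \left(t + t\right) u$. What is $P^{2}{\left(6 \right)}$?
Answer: $\frac{181476}{25} \approx 7259.0$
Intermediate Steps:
$Q{\left(t,u \right)} = - 6 t u$ ($Q{\left(t,u \right)} = - 3 \left(t + t\right) u = - 3 \cdot 2 t u = - 6 t u$)
$P{\left(W \right)} = - \frac{6}{5} + \frac{72 W}{5}$ ($P{\left(W \right)} = \frac{4}{5} - \frac{\left(5 - 6 W 6\right) \left(-3 + 5\right)}{5} = \frac{4}{5} - \frac{\left(5 - 36 W\right) 2}{5} = \frac{4}{5} - \frac{10 - 72 W}{5} = \frac{4}{5} + \left(-2 + \frac{72 W}{5}\right) = - \frac{6}{5} + \frac{72 W}{5}$)
$P^{2}{\left(6 \right)} = \left(- \frac{6}{5} + \frac{72}{5} \cdot 6\right)^{2} = \left(- \frac{6}{5} + \frac{432}{5}\right)^{2} = \left(\frac{426}{5}\right)^{2} = \frac{181476}{25}$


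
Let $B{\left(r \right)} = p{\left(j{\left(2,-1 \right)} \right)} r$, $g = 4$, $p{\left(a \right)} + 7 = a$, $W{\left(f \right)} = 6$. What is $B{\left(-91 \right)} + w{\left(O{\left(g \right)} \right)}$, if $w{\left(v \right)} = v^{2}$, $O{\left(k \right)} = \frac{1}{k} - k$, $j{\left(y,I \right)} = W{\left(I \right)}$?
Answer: $\frac{1681}{16} \approx 105.06$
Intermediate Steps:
$j{\left(y,I \right)} = 6$
$p{\left(a \right)} = -7 + a$
$B{\left(r \right)} = - r$ ($B{\left(r \right)} = \left(-7 + 6\right) r = - r$)
$B{\left(-91 \right)} + w{\left(O{\left(g \right)} \right)} = \left(-1\right) \left(-91\right) + \left(\frac{1}{4} - 4\right)^{2} = 91 + \left(\frac{1}{4} - 4\right)^{2} = 91 + \left(- \frac{15}{4}\right)^{2} = 91 + \frac{225}{16} = \frac{1681}{16}$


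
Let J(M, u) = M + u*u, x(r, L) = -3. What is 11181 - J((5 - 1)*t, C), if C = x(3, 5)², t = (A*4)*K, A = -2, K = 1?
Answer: 11132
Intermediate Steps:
t = -8 (t = -2*4*1 = -8*1 = -8)
C = 9 (C = (-3)² = 9)
J(M, u) = M + u²
11181 - J((5 - 1)*t, C) = 11181 - ((5 - 1)*(-8) + 9²) = 11181 - (4*(-8) + 81) = 11181 - (-32 + 81) = 11181 - 1*49 = 11181 - 49 = 11132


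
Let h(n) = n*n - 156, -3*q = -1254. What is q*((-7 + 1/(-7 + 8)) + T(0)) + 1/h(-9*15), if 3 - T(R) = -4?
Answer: 7552843/18069 ≈ 418.00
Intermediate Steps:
q = 418 (q = -⅓*(-1254) = 418)
T(R) = 7 (T(R) = 3 - 1*(-4) = 3 + 4 = 7)
h(n) = -156 + n² (h(n) = n² - 156 = -156 + n²)
q*((-7 + 1/(-7 + 8)) + T(0)) + 1/h(-9*15) = 418*((-7 + 1/(-7 + 8)) + 7) + 1/(-156 + (-9*15)²) = 418*((-7 + 1/1) + 7) + 1/(-156 + (-135)²) = 418*((-7 + 1) + 7) + 1/(-156 + 18225) = 418*(-6 + 7) + 1/18069 = 418*1 + 1/18069 = 418 + 1/18069 = 7552843/18069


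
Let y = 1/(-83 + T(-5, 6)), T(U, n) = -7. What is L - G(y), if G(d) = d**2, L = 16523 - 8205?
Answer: 67375799/8100 ≈ 8318.0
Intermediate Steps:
L = 8318
y = -1/90 (y = 1/(-83 - 7) = 1/(-90) = -1/90 ≈ -0.011111)
L - G(y) = 8318 - (-1/90)**2 = 8318 - 1*1/8100 = 8318 - 1/8100 = 67375799/8100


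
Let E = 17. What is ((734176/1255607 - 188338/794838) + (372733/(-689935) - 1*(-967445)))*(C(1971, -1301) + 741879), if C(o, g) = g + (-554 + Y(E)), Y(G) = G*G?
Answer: 82192246427347356031515948591/114759666304892785 ≈ 7.1621e+11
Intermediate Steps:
Y(G) = G²
C(o, g) = -265 + g (C(o, g) = g + (-554 + 17²) = g + (-554 + 289) = g - 265 = -265 + g)
((734176/1255607 - 188338/794838) + (372733/(-689935) - 1*(-967445)))*(C(1971, -1301) + 741879) = ((734176/1255607 - 188338/794838) + (372733/(-689935) - 1*(-967445)))*((-265 - 1301) + 741879) = ((734176*(1/1255607) - 188338*1/794838) + (372733*(-1/689935) + 967445))*(-1566 + 741879) = ((734176/1255607 - 94169/397419) + (-372733/689935 + 967445))*740313 = (173536236161/499002078333 + 667473793342/689935)*740313 = (333070929839192433598421/344278998914678355)*740313 = 82192246427347356031515948591/114759666304892785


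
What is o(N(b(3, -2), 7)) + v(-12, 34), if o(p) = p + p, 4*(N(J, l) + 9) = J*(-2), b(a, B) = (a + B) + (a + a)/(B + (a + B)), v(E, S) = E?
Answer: -25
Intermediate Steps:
b(a, B) = B + a + 2*a/(a + 2*B) (b(a, B) = (B + a) + (2*a)/(B + (B + a)) = (B + a) + (2*a)/(a + 2*B) = (B + a) + 2*a/(a + 2*B) = B + a + 2*a/(a + 2*B))
N(J, l) = -9 - J/2 (N(J, l) = -9 + (J*(-2))/4 = -9 + (-2*J)/4 = -9 - J/2)
o(p) = 2*p
o(N(b(3, -2), 7)) + v(-12, 34) = 2*(-9 - (3**2 + 2*3 + 2*(-2)**2 + 3*(-2)*3)/(2*(3 + 2*(-2)))) - 12 = 2*(-9 - (9 + 6 + 2*4 - 18)/(2*(3 - 4))) - 12 = 2*(-9 - (9 + 6 + 8 - 18)/(2*(-1))) - 12 = 2*(-9 - (-1)*5/2) - 12 = 2*(-9 - 1/2*(-5)) - 12 = 2*(-9 + 5/2) - 12 = 2*(-13/2) - 12 = -13 - 12 = -25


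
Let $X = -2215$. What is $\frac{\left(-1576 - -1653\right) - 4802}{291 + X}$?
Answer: $\frac{4725}{1924} \approx 2.4558$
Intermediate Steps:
$\frac{\left(-1576 - -1653\right) - 4802}{291 + X} = \frac{\left(-1576 - -1653\right) - 4802}{291 - 2215} = \frac{\left(-1576 + 1653\right) - 4802}{-1924} = \left(77 - 4802\right) \left(- \frac{1}{1924}\right) = \left(-4725\right) \left(- \frac{1}{1924}\right) = \frac{4725}{1924}$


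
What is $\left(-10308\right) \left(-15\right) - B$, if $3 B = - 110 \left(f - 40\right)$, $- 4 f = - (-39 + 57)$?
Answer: $\frac{459955}{3} \approx 1.5332 \cdot 10^{5}$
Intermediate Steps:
$f = \frac{9}{2}$ ($f = - \frac{\left(-1\right) \left(-39 + 57\right)}{4} = - \frac{\left(-1\right) 18}{4} = \left(- \frac{1}{4}\right) \left(-18\right) = \frac{9}{2} \approx 4.5$)
$B = \frac{3905}{3}$ ($B = \frac{\left(-110\right) \left(\frac{9}{2} - 40\right)}{3} = \frac{\left(-110\right) \left(- \frac{71}{2}\right)}{3} = \frac{1}{3} \cdot 3905 = \frac{3905}{3} \approx 1301.7$)
$\left(-10308\right) \left(-15\right) - B = \left(-10308\right) \left(-15\right) - \frac{3905}{3} = 154620 - \frac{3905}{3} = \frac{459955}{3}$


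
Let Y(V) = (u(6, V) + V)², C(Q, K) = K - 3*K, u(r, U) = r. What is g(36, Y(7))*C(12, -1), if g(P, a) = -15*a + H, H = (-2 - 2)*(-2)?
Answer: -5054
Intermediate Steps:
C(Q, K) = -2*K
H = 8 (H = -4*(-2) = 8)
Y(V) = (6 + V)²
g(P, a) = 8 - 15*a (g(P, a) = -15*a + 8 = 8 - 15*a)
g(36, Y(7))*C(12, -1) = (8 - 15*(6 + 7)²)*(-2*(-1)) = (8 - 15*13²)*2 = (8 - 15*169)*2 = (8 - 2535)*2 = -2527*2 = -5054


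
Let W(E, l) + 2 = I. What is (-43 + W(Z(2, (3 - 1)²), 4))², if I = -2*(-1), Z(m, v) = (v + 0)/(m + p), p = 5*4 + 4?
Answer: 1849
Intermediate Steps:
p = 24 (p = 20 + 4 = 24)
Z(m, v) = v/(24 + m) (Z(m, v) = (v + 0)/(m + 24) = v/(24 + m))
I = 2
W(E, l) = 0 (W(E, l) = -2 + 2 = 0)
(-43 + W(Z(2, (3 - 1)²), 4))² = (-43 + 0)² = (-43)² = 1849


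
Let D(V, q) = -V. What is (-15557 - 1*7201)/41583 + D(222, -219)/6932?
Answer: -27831647/48042226 ≈ -0.57932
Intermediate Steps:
(-15557 - 1*7201)/41583 + D(222, -219)/6932 = (-15557 - 1*7201)/41583 - 1*222/6932 = (-15557 - 7201)*(1/41583) - 222*1/6932 = -22758*1/41583 - 111/3466 = -7586/13861 - 111/3466 = -27831647/48042226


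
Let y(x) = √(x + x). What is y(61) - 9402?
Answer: -9402 + √122 ≈ -9391.0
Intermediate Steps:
y(x) = √2*√x (y(x) = √(2*x) = √2*√x)
y(61) - 9402 = √2*√61 - 9402 = √122 - 9402 = -9402 + √122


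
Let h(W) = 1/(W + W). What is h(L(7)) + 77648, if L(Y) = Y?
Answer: 1087073/14 ≈ 77648.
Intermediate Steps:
h(W) = 1/(2*W)
h(L(7)) + 77648 = (1/2)/7 + 77648 = (1/2)*(1/7) + 77648 = 1/14 + 77648 = 1087073/14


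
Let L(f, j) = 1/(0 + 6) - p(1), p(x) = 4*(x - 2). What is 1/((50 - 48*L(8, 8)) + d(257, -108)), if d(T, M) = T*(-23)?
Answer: -1/6061 ≈ -0.00016499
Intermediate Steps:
p(x) = -8 + 4*x (p(x) = 4*(-2 + x) = -8 + 4*x)
d(T, M) = -23*T
L(f, j) = 25/6 (L(f, j) = 1/(0 + 6) - (-8 + 4*1) = 1/6 - (-8 + 4) = ⅙ - 1*(-4) = ⅙ + 4 = 25/6)
1/((50 - 48*L(8, 8)) + d(257, -108)) = 1/((50 - 48*25/6) - 23*257) = 1/((50 - 200) - 5911) = 1/(-150 - 5911) = 1/(-6061) = -1/6061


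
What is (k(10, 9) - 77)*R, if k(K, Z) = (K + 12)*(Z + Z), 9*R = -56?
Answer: -17864/9 ≈ -1984.9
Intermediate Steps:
R = -56/9 (R = (⅑)*(-56) = -56/9 ≈ -6.2222)
k(K, Z) = 2*Z*(12 + K) (k(K, Z) = (12 + K)*(2*Z) = 2*Z*(12 + K))
(k(10, 9) - 77)*R = (2*9*(12 + 10) - 77)*(-56/9) = (2*9*22 - 77)*(-56/9) = (396 - 77)*(-56/9) = 319*(-56/9) = -17864/9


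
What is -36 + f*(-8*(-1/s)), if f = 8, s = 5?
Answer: -116/5 ≈ -23.200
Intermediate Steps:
-36 + f*(-8*(-1/s)) = -36 + 8*(-8/(5*(-1))) = -36 + 8*(-8/(-5)) = -36 + 8*(-8*(-⅕)) = -36 + 8*(8/5) = -36 + 64/5 = -116/5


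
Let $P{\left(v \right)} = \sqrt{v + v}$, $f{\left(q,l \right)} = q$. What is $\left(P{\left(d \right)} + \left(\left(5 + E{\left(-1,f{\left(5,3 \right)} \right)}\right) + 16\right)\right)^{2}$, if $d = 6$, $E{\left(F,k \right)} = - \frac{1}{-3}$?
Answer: $\frac{4204}{9} + \frac{256 \sqrt{3}}{3} \approx 614.91$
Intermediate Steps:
$E{\left(F,k \right)} = \frac{1}{3}$ ($E{\left(F,k \right)} = \left(-1\right) \left(- \frac{1}{3}\right) = \frac{1}{3}$)
$P{\left(v \right)} = \sqrt{2} \sqrt{v}$ ($P{\left(v \right)} = \sqrt{2 v} = \sqrt{2} \sqrt{v}$)
$\left(P{\left(d \right)} + \left(\left(5 + E{\left(-1,f{\left(5,3 \right)} \right)}\right) + 16\right)\right)^{2} = \left(\sqrt{2} \sqrt{6} + \left(\left(5 + \frac{1}{3}\right) + 16\right)\right)^{2} = \left(2 \sqrt{3} + \left(\frac{16}{3} + 16\right)\right)^{2} = \left(2 \sqrt{3} + \frac{64}{3}\right)^{2} = \left(\frac{64}{3} + 2 \sqrt{3}\right)^{2}$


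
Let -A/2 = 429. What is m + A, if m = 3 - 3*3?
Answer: -864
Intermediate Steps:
A = -858 (A = -2*429 = -858)
m = -6 (m = 3 - 9 = -6)
m + A = -6 - 858 = -864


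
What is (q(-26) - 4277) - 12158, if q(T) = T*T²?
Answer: -34011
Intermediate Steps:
q(T) = T³
(q(-26) - 4277) - 12158 = ((-26)³ - 4277) - 12158 = (-17576 - 4277) - 12158 = -21853 - 12158 = -34011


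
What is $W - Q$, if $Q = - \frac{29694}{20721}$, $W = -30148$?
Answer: $- \frac{208222338}{6907} \approx -30147.0$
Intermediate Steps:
$Q = - \frac{9898}{6907}$ ($Q = \left(-29694\right) \frac{1}{20721} = - \frac{9898}{6907} \approx -1.433$)
$W - Q = -30148 - - \frac{9898}{6907} = -30148 + \frac{9898}{6907} = - \frac{208222338}{6907}$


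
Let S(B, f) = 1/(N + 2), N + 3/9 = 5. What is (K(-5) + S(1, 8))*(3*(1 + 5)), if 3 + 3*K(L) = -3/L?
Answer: -117/10 ≈ -11.700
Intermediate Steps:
N = 14/3 (N = -1/3 + 5 = 14/3 ≈ 4.6667)
S(B, f) = 3/20 (S(B, f) = 1/(14/3 + 2) = 1/(20/3) = 3/20)
K(L) = -1 - 1/L (K(L) = -1 + (-3/L)/3 = -1 - 1/L)
(K(-5) + S(1, 8))*(3*(1 + 5)) = ((-1 - 1*(-5))/(-5) + 3/20)*(3*(1 + 5)) = (-(-1 + 5)/5 + 3/20)*(3*6) = (-1/5*4 + 3/20)*18 = (-4/5 + 3/20)*18 = -13/20*18 = -117/10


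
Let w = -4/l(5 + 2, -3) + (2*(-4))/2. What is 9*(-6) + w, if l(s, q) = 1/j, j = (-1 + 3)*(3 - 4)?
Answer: -50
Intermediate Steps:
j = -2 (j = 2*(-1) = -2)
l(s, q) = -½ (l(s, q) = 1/(-2) = -½)
w = 4 (w = -4/(-½) + (2*(-4))/2 = -4*(-2) - 8*½ = 8 - 4 = 4)
9*(-6) + w = 9*(-6) + 4 = -54 + 4 = -50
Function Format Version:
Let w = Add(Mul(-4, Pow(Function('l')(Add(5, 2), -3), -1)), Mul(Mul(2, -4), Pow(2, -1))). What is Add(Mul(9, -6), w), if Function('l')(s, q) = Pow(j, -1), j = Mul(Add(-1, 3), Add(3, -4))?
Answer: -50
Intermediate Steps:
j = -2 (j = Mul(2, -1) = -2)
Function('l')(s, q) = Rational(-1, 2) (Function('l')(s, q) = Pow(-2, -1) = Rational(-1, 2))
w = 4 (w = Add(Mul(-4, Pow(Rational(-1, 2), -1)), Mul(Mul(2, -4), Pow(2, -1))) = Add(Mul(-4, -2), Mul(-8, Rational(1, 2))) = Add(8, -4) = 4)
Add(Mul(9, -6), w) = Add(Mul(9, -6), 4) = Add(-54, 4) = -50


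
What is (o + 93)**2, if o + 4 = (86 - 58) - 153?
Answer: 1296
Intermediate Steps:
o = -129 (o = -4 + ((86 - 58) - 153) = -4 + (28 - 153) = -4 - 125 = -129)
(o + 93)**2 = (-129 + 93)**2 = (-36)**2 = 1296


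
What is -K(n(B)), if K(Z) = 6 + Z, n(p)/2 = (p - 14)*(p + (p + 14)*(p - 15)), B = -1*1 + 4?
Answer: -4428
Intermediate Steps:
B = 3 (B = -1 + 4 = 3)
n(p) = 2*(-14 + p)*(p + (-15 + p)*(14 + p)) (n(p) = 2*((p - 14)*(p + (p + 14)*(p - 15))) = 2*((-14 + p)*(p + (14 + p)*(-15 + p))) = 2*((-14 + p)*(p + (-15 + p)*(14 + p))) = 2*(-14 + p)*(p + (-15 + p)*(14 + p)))
-K(n(B)) = -(6 + (5880 - 420*3 - 28*3**2 + 2*3**3)) = -(6 + (5880 - 1260 - 28*9 + 2*27)) = -(6 + (5880 - 1260 - 252 + 54)) = -(6 + 4422) = -1*4428 = -4428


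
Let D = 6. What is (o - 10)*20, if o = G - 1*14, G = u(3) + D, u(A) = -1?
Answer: -380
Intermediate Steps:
G = 5 (G = -1 + 6 = 5)
o = -9 (o = 5 - 1*14 = 5 - 14 = -9)
(o - 10)*20 = (-9 - 10)*20 = -19*20 = -380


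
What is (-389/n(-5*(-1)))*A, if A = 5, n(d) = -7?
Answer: 1945/7 ≈ 277.86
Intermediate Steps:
(-389/n(-5*(-1)))*A = -389/(-7)*5 = -389*(-⅐)*5 = (389/7)*5 = 1945/7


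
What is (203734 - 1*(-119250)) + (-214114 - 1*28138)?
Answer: 80732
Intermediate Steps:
(203734 - 1*(-119250)) + (-214114 - 1*28138) = (203734 + 119250) + (-214114 - 28138) = 322984 - 242252 = 80732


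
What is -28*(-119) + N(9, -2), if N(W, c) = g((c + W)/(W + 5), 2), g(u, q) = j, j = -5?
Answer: 3327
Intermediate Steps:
g(u, q) = -5
N(W, c) = -5
-28*(-119) + N(9, -2) = -28*(-119) - 5 = 3332 - 5 = 3327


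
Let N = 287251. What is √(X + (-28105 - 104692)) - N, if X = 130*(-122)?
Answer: -287251 + I*√148657 ≈ -2.8725e+5 + 385.56*I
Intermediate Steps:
X = -15860
√(X + (-28105 - 104692)) - N = √(-15860 + (-28105 - 104692)) - 1*287251 = √(-15860 - 132797) - 287251 = √(-148657) - 287251 = I*√148657 - 287251 = -287251 + I*√148657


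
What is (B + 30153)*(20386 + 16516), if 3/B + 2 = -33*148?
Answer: 2718340717305/2443 ≈ 1.1127e+9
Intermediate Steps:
B = -3/4886 (B = 3/(-2 - 33*148) = 3/(-2 - 4884) = 3/(-4886) = 3*(-1/4886) = -3/4886 ≈ -0.00061400)
(B + 30153)*(20386 + 16516) = (-3/4886 + 30153)*(20386 + 16516) = (147327555/4886)*36902 = 2718340717305/2443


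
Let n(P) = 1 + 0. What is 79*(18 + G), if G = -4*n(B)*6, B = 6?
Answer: -474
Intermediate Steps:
n(P) = 1
G = -24 (G = -4*1*6 = -4*6 = -24)
79*(18 + G) = 79*(18 - 24) = 79*(-6) = -474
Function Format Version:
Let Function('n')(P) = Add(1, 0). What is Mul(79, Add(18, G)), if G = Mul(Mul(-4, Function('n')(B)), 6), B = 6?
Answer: -474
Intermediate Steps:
Function('n')(P) = 1
G = -24 (G = Mul(Mul(-4, 1), 6) = Mul(-4, 6) = -24)
Mul(79, Add(18, G)) = Mul(79, Add(18, -24)) = Mul(79, -6) = -474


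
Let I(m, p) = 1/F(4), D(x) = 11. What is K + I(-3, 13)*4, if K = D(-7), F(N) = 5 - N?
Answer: 15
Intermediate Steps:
K = 11
I(m, p) = 1 (I(m, p) = 1/(5 - 1*4) = 1/(5 - 4) = 1/1 = 1)
K + I(-3, 13)*4 = 11 + 1*4 = 11 + 4 = 15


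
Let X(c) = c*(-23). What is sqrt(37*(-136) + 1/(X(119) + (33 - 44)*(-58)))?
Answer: I*sqrt(22169992731)/2099 ≈ 70.937*I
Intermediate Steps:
X(c) = -23*c
sqrt(37*(-136) + 1/(X(119) + (33 - 44)*(-58))) = sqrt(37*(-136) + 1/(-23*119 + (33 - 44)*(-58))) = sqrt(-5032 + 1/(-2737 - 11*(-58))) = sqrt(-5032 + 1/(-2737 + 638)) = sqrt(-5032 + 1/(-2099)) = sqrt(-5032 - 1/2099) = sqrt(-10562169/2099) = I*sqrt(22169992731)/2099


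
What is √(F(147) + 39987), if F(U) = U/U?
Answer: 2*√9997 ≈ 199.97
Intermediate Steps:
F(U) = 1
√(F(147) + 39987) = √(1 + 39987) = √39988 = 2*√9997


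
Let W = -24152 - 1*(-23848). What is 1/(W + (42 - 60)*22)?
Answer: -1/700 ≈ -0.0014286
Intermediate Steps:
W = -304 (W = -24152 + 23848 = -304)
1/(W + (42 - 60)*22) = 1/(-304 + (42 - 60)*22) = 1/(-304 - 18*22) = 1/(-304 - 396) = 1/(-700) = -1/700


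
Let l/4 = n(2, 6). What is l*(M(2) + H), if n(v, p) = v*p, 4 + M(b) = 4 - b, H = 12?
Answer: 480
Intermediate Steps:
M(b) = -b (M(b) = -4 + (4 - b) = -b)
n(v, p) = p*v
l = 48 (l = 4*(6*2) = 4*12 = 48)
l*(M(2) + H) = 48*(-1*2 + 12) = 48*(-2 + 12) = 48*10 = 480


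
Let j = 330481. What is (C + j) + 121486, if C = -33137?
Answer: 418830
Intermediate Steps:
(C + j) + 121486 = (-33137 + 330481) + 121486 = 297344 + 121486 = 418830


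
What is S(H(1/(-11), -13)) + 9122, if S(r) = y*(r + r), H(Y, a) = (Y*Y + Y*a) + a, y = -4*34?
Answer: 1492450/121 ≈ 12334.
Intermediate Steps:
y = -136
H(Y, a) = a + Y² + Y*a (H(Y, a) = (Y² + Y*a) + a = a + Y² + Y*a)
S(r) = -272*r (S(r) = -136*(r + r) = -272*r)
S(H(1/(-11), -13)) + 9122 = -272*(-13 + (1/(-11))² - 13/(-11)) + 9122 = -272*(-13 + (-1/11)² - 1/11*(-13)) + 9122 = -272*(-13 + 1/121 + 13/11) + 9122 = -272*(-1429/121) + 9122 = 388688/121 + 9122 = 1492450/121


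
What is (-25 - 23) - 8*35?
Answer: -328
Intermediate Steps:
(-25 - 23) - 8*35 = -48 - 280 = -328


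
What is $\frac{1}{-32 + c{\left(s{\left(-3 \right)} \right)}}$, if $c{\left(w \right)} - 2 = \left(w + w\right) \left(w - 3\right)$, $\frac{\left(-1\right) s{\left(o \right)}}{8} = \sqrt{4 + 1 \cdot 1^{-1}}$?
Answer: $\frac{61}{36058} - \frac{12 \sqrt{5}}{90145} \approx 0.0013941$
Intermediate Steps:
$s{\left(o \right)} = - 8 \sqrt{5}$ ($s{\left(o \right)} = - 8 \sqrt{4 + 1 \cdot 1^{-1}} = - 8 \sqrt{4 + 1 \cdot 1} = - 8 \sqrt{4 + 1} = - 8 \sqrt{5}$)
$c{\left(w \right)} = 2 + 2 w \left(-3 + w\right)$ ($c{\left(w \right)} = 2 + \left(w + w\right) \left(w - 3\right) = 2 + 2 w \left(-3 + w\right)$)
$\frac{1}{-32 + c{\left(s{\left(-3 \right)} \right)}} = \frac{1}{-32 + \left(2 - 6 \left(- 8 \sqrt{5}\right) + 2 \left(- 8 \sqrt{5}\right)^{2}\right)} = \frac{1}{-32 + \left(2 + 48 \sqrt{5} + 2 \cdot 320\right)} = \frac{1}{-32 + \left(2 + 48 \sqrt{5} + 640\right)} = \frac{1}{-32 + \left(642 + 48 \sqrt{5}\right)} = \frac{1}{610 + 48 \sqrt{5}}$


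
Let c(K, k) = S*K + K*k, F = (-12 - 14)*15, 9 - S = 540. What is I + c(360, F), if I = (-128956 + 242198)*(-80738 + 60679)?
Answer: -2271852838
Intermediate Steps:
S = -531 (S = 9 - 1*540 = 9 - 540 = -531)
F = -390 (F = -26*15 = -390)
c(K, k) = -531*K + K*k
I = -2271521278 (I = 113242*(-20059) = -2271521278)
I + c(360, F) = -2271521278 + 360*(-531 - 390) = -2271521278 + 360*(-921) = -2271521278 - 331560 = -2271852838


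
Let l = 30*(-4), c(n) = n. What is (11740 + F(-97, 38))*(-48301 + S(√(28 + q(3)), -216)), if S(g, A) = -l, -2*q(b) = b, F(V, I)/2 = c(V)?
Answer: -556297826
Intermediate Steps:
F(V, I) = 2*V
l = -120
q(b) = -b/2
S(g, A) = 120 (S(g, A) = -1*(-120) = 120)
(11740 + F(-97, 38))*(-48301 + S(√(28 + q(3)), -216)) = (11740 + 2*(-97))*(-48301 + 120) = (11740 - 194)*(-48181) = 11546*(-48181) = -556297826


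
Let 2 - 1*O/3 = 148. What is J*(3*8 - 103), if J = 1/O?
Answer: 79/438 ≈ 0.18037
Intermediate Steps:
O = -438 (O = 6 - 3*148 = 6 - 444 = -438)
J = -1/438 (J = 1/(-438) = -1/438 ≈ -0.0022831)
J*(3*8 - 103) = -(3*8 - 103)/438 = -(24 - 103)/438 = -1/438*(-79) = 79/438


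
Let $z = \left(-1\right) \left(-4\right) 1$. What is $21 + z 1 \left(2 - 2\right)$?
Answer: $21$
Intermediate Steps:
$z = 4$ ($z = 4 \cdot 1 = 4$)
$21 + z 1 \left(2 - 2\right) = 21 + 4 \cdot 1 \left(2 - 2\right) = 21 + 4 \cdot 1 \cdot 0 = 21 + 4 \cdot 0 = 21 + 0 = 21$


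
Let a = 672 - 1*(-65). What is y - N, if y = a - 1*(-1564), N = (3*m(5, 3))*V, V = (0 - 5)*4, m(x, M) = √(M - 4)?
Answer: 2301 + 60*I ≈ 2301.0 + 60.0*I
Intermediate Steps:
a = 737 (a = 672 + 65 = 737)
m(x, M) = √(-4 + M)
V = -20 (V = -5*4 = -20)
N = -60*I (N = (3*√(-4 + 3))*(-20) = (3*√(-1))*(-20) = (3*I)*(-20) = -60*I ≈ -60.0*I)
y = 2301 (y = 737 - 1*(-1564) = 737 + 1564 = 2301)
y - N = 2301 - (-60)*I = 2301 + 60*I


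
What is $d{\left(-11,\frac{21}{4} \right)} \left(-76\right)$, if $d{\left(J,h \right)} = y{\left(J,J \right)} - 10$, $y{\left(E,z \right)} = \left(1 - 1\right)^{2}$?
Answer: $760$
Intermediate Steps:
$y{\left(E,z \right)} = 0$ ($y{\left(E,z \right)} = 0^{2} = 0$)
$d{\left(J,h \right)} = -10$ ($d{\left(J,h \right)} = 0 - 10 = -10$)
$d{\left(-11,\frac{21}{4} \right)} \left(-76\right) = \left(-10\right) \left(-76\right) = 760$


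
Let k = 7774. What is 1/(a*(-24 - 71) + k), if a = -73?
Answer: 1/14709 ≈ 6.7986e-5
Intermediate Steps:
1/(a*(-24 - 71) + k) = 1/(-73*(-24 - 71) + 7774) = 1/(-73*(-95) + 7774) = 1/(6935 + 7774) = 1/14709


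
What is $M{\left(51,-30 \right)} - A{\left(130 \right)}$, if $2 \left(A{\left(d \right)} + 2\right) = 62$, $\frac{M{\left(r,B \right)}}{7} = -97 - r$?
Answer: $-1065$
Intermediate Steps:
$M{\left(r,B \right)} = -679 - 7 r$ ($M{\left(r,B \right)} = 7 \left(-97 - r\right) = -679 - 7 r$)
$A{\left(d \right)} = 29$ ($A{\left(d \right)} = -2 + \frac{1}{2} \cdot 62 = -2 + 31 = 29$)
$M{\left(51,-30 \right)} - A{\left(130 \right)} = \left(-679 - 357\right) - 29 = -1036 - 29 = -1065$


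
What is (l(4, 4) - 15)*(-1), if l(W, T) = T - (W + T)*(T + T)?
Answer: 75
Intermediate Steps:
l(W, T) = T - 2*T*(T + W) (l(W, T) = T - (T + W)*2*T = T - 2*T*(T + W))
(l(4, 4) - 15)*(-1) = (4*(1 - 2*4 - 2*4) - 15)*(-1) = (4*(1 - 8 - 8) - 15)*(-1) = (4*(-15) - 15)*(-1) = (-60 - 15)*(-1) = -75*(-1) = 75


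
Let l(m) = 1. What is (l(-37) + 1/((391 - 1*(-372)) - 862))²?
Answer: 9604/9801 ≈ 0.97990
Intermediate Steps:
(l(-37) + 1/((391 - 1*(-372)) - 862))² = (1 + 1/((391 - 1*(-372)) - 862))² = (1 + 1/((391 + 372) - 862))² = (1 + 1/(763 - 862))² = (1 + 1/(-99))² = (1 - 1/99)² = (98/99)² = 9604/9801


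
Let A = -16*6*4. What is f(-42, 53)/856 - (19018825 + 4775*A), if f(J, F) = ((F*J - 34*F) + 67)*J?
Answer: -7355193119/428 ≈ -1.7185e+7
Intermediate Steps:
A = -384 (A = -96*4 = -384)
f(J, F) = J*(67 - 34*F + F*J) (f(J, F) = ((-34*F + F*J) + 67)*J = (67 - 34*F + F*J)*J = J*(67 - 34*F + F*J))
f(-42, 53)/856 - (19018825 + 4775*A) = -42*(67 - 34*53 + 53*(-42))/856 - 4775/(1/(-384 + 3983)) = -42*(67 - 1802 - 2226)*(1/856) - 4775/(1/3599) = -42*(-3961)*(1/856) - 4775/1/3599 = 166362*(1/856) - 4775*3599 = 83181/428 - 17185225 = -7355193119/428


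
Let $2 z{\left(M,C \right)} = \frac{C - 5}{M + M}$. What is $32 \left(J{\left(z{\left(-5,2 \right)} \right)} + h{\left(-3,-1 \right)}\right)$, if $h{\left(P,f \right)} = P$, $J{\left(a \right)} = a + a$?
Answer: $- \frac{432}{5} \approx -86.4$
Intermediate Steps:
$z{\left(M,C \right)} = \frac{-5 + C}{4 M}$ ($z{\left(M,C \right)} = \frac{\left(C - 5\right) \frac{1}{M + M}}{2} = \frac{\left(-5 + C\right) \frac{1}{2 M}}{2} = \frac{\frac{1}{2} \frac{1}{M} \left(-5 + C\right)}{2} = \frac{-5 + C}{4 M}$)
$J{\left(a \right)} = 2 a$
$32 \left(J{\left(z{\left(-5,2 \right)} \right)} + h{\left(-3,-1 \right)}\right) = 32 \left(2 \frac{-5 + 2}{4 \left(-5\right)} - 3\right) = 32 \left(2 \cdot \frac{1}{4} \left(- \frac{1}{5}\right) \left(-3\right) - 3\right) = 32 \left(2 \cdot \frac{3}{20} - 3\right) = 32 \left(\frac{3}{10} - 3\right) = 32 \left(- \frac{27}{10}\right) = - \frac{432}{5}$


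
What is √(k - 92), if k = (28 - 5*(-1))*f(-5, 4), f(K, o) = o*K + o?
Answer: 2*I*√155 ≈ 24.9*I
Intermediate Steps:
f(K, o) = o + K*o (f(K, o) = K*o + o = o + K*o)
k = -528 (k = (28 - 5*(-1))*(4*(1 - 5)) = (28 + 5)*(4*(-4)) = 33*(-16) = -528)
√(k - 92) = √(-528 - 92) = √(-620) = 2*I*√155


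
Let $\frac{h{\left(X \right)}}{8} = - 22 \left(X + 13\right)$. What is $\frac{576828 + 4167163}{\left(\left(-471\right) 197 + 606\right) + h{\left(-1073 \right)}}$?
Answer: $\frac{4743991}{94379} \approx 50.265$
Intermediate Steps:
$h{\left(X \right)} = -2288 - 176 X$ ($h{\left(X \right)} = 8 \left(- 22 \left(X + 13\right)\right) = 8 \left(- 22 \left(13 + X\right)\right) = 8 \left(-286 - 22 X\right) = -2288 - 176 X$)
$\frac{576828 + 4167163}{\left(\left(-471\right) 197 + 606\right) + h{\left(-1073 \right)}} = \frac{576828 + 4167163}{\left(\left(-471\right) 197 + 606\right) - -186560} = \frac{4743991}{\left(-92787 + 606\right) + \left(-2288 + 188848\right)} = \frac{4743991}{-92181 + 186560} = \frac{4743991}{94379}$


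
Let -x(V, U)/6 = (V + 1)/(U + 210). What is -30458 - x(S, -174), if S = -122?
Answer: -182869/6 ≈ -30478.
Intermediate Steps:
x(V, U) = -6*(1 + V)/(210 + U) (x(V, U) = -6*(V + 1)/(U + 210) = -6*(1 + V)/(210 + U))
-30458 - x(S, -174) = -30458 - 6*(-1 - 1*(-122))/(210 - 174) = -30458 - 6*(-1 + 122)/36 = -30458 - 6*121/36 = -30458 - 1*121/6 = -30458 - 121/6 = -182869/6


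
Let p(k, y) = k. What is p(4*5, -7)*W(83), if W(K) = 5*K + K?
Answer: 9960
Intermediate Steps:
W(K) = 6*K
p(4*5, -7)*W(83) = (4*5)*(6*83) = 20*498 = 9960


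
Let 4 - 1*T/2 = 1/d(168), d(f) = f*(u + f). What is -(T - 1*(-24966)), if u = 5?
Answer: -362922167/14532 ≈ -24974.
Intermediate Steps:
d(f) = f*(5 + f)
T = 116255/14532 (T = 8 - 2*1/(168*(5 + 168)) = 8 - 2/(168*173) = 8 - 2/29064 = 8 - 2*1/29064 = 8 - 1/14532 = 116255/14532 ≈ 7.9999)
-(T - 1*(-24966)) = -(116255/14532 - 1*(-24966)) = -(116255/14532 + 24966) = -1*362922167/14532 = -362922167/14532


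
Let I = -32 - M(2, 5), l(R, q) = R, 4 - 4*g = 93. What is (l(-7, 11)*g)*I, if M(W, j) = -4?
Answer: -4361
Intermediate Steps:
g = -89/4 (g = 1 - ¼*93 = 1 - 93/4 = -89/4 ≈ -22.250)
I = -28 (I = -32 - 1*(-4) = -32 + 4 = -28)
(l(-7, 11)*g)*I = -7*(-89/4)*(-28) = (623/4)*(-28) = -4361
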